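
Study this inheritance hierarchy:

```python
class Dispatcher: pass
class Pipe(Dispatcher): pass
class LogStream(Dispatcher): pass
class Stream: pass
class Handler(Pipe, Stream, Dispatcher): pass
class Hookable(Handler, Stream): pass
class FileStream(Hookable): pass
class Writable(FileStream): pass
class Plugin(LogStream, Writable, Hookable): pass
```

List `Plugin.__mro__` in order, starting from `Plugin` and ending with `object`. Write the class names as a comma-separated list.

Plugin, LogStream, Writable, FileStream, Hookable, Handler, Pipe, Stream, Dispatcher, object

L[Plugin] = Plugin + merge(L[LogStream], L[Writable], L[Hookable], [LogStream Writable Hookable])
  take LogStream:  [LogStream Dispatcher object] + [Writable FileStream Hookable Handler Pipe Stream Dispatcher object] + [Hookable Handler Pipe Stream Dispatcher object] + [LogStream Writable Hookable]
  take Writable:  [Dispatcher object] + [Writable FileStream Hookable Handler Pipe Stream Dispatcher object] + [Hookable Handler Pipe Stream Dispatcher object] + [Writable Hookable]
  take FileStream:  [Dispatcher object] + [FileStream Hookable Handler Pipe Stream Dispatcher object] + [Hookable Handler Pipe Stream Dispatcher object] + [Hookable]
  take Hookable:  [Dispatcher object] + [Hookable Handler Pipe Stream Dispatcher object] + [Hookable Handler Pipe Stream Dispatcher object] + [Hookable]
  take Handler:  [Dispatcher object] + [Handler Pipe Stream Dispatcher object] + [Handler Pipe Stream Dispatcher object]
  take Pipe:  [Dispatcher object] + [Pipe Stream Dispatcher object] + [Pipe Stream Dispatcher object]
  take Stream:  [Dispatcher object] + [Stream Dispatcher object] + [Stream Dispatcher object]
  take Dispatcher:  [Dispatcher object] + [Dispatcher object] + [Dispatcher object]
  take object:  [object] + [object] + [object]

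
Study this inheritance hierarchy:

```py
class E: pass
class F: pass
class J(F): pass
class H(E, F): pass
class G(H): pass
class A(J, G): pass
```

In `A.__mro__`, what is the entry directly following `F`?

object

L[A] = A + merge(L[J], L[G], [J G])
  take J:  [J F object] + [G H E F object] + [J G]
  take G:  [F object] + [G H E F object] + [G]
  take H:  [F object] + [H E F object]
  take E:  [F object] + [E F object]
  take F:  [F object] + [F object]
  take object:  [object] + [object]
MRO: A J G H E F object
F is at position 5; next is object.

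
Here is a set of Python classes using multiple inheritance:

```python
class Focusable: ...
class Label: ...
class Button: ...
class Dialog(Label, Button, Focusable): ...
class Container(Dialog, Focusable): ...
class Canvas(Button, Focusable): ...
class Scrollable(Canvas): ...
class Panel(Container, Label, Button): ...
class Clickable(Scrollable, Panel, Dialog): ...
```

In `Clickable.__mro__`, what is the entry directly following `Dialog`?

Label

L[Clickable] = Clickable + merge(L[Scrollable], L[Panel], L[Dialog], [Scrollable Panel Dialog])
  take Scrollable:  [Scrollable Canvas Button Focusable object] + [Panel Container Dialog Label Button Focusable object] + [Dialog Label Button Focusable object] + [Scrollable Panel Dialog]
  take Canvas:  [Canvas Button Focusable object] + [Panel Container Dialog Label Button Focusable object] + [Dialog Label Button Focusable object] + [Panel Dialog]
  take Panel:  [Button Focusable object] + [Panel Container Dialog Label Button Focusable object] + [Dialog Label Button Focusable object] + [Panel Dialog]
  take Container:  [Button Focusable object] + [Container Dialog Label Button Focusable object] + [Dialog Label Button Focusable object] + [Dialog]
  take Dialog:  [Button Focusable object] + [Dialog Label Button Focusable object] + [Dialog Label Button Focusable object] + [Dialog]
  take Label:  [Button Focusable object] + [Label Button Focusable object] + [Label Button Focusable object]
  take Button:  [Button Focusable object] + [Button Focusable object] + [Button Focusable object]
  take Focusable:  [Focusable object] + [Focusable object] + [Focusable object]
  take object:  [object] + [object] + [object]
MRO: Clickable Scrollable Canvas Panel Container Dialog Label Button Focusable object
Dialog is at position 5; next is Label.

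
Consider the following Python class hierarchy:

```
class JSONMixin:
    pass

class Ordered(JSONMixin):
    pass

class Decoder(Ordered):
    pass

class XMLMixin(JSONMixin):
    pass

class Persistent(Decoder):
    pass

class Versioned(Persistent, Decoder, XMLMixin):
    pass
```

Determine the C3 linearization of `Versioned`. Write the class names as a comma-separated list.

Versioned, Persistent, Decoder, Ordered, XMLMixin, JSONMixin, object

L[Versioned] = Versioned + merge(L[Persistent], L[Decoder], L[XMLMixin], [Persistent Decoder XMLMixin])
  take Persistent:  [Persistent Decoder Ordered JSONMixin object] + [Decoder Ordered JSONMixin object] + [XMLMixin JSONMixin object] + [Persistent Decoder XMLMixin]
  take Decoder:  [Decoder Ordered JSONMixin object] + [Decoder Ordered JSONMixin object] + [XMLMixin JSONMixin object] + [Decoder XMLMixin]
  take Ordered:  [Ordered JSONMixin object] + [Ordered JSONMixin object] + [XMLMixin JSONMixin object] + [XMLMixin]
  take XMLMixin:  [JSONMixin object] + [JSONMixin object] + [XMLMixin JSONMixin object] + [XMLMixin]
  take JSONMixin:  [JSONMixin object] + [JSONMixin object] + [JSONMixin object]
  take object:  [object] + [object] + [object]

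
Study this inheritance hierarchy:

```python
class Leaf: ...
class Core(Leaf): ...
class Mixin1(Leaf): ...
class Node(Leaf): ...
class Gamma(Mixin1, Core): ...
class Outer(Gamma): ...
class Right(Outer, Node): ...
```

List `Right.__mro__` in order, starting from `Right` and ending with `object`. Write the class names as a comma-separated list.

Right, Outer, Gamma, Mixin1, Core, Node, Leaf, object

L[Right] = Right + merge(L[Outer], L[Node], [Outer Node])
  take Outer:  [Outer Gamma Mixin1 Core Leaf object] + [Node Leaf object] + [Outer Node]
  take Gamma:  [Gamma Mixin1 Core Leaf object] + [Node Leaf object] + [Node]
  take Mixin1:  [Mixin1 Core Leaf object] + [Node Leaf object] + [Node]
  take Core:  [Core Leaf object] + [Node Leaf object] + [Node]
  take Node:  [Leaf object] + [Node Leaf object] + [Node]
  take Leaf:  [Leaf object] + [Leaf object]
  take object:  [object] + [object]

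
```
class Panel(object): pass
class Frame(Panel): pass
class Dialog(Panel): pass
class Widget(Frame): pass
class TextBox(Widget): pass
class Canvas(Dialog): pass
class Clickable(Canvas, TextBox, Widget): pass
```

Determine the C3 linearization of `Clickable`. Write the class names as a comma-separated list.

L[Clickable] = Clickable + merge(L[Canvas], L[TextBox], L[Widget], [Canvas TextBox Widget])
  take Canvas:  [Canvas Dialog Panel object] + [TextBox Widget Frame Panel object] + [Widget Frame Panel object] + [Canvas TextBox Widget]
  take Dialog:  [Dialog Panel object] + [TextBox Widget Frame Panel object] + [Widget Frame Panel object] + [TextBox Widget]
  take TextBox:  [Panel object] + [TextBox Widget Frame Panel object] + [Widget Frame Panel object] + [TextBox Widget]
  take Widget:  [Panel object] + [Widget Frame Panel object] + [Widget Frame Panel object] + [Widget]
  take Frame:  [Panel object] + [Frame Panel object] + [Frame Panel object]
  take Panel:  [Panel object] + [Panel object] + [Panel object]
  take object:  [object] + [object] + [object]

Clickable, Canvas, Dialog, TextBox, Widget, Frame, Panel, object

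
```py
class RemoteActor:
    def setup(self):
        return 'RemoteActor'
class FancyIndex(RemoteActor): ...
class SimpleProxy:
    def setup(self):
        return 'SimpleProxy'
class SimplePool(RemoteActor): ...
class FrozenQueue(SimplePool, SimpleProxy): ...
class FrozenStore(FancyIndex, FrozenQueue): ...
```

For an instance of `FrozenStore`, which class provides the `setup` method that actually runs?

RemoteActor

L[FrozenStore] = FrozenStore + merge(L[FancyIndex], L[FrozenQueue], [FancyIndex FrozenQueue])
  take FancyIndex:  [FancyIndex RemoteActor object] + [FrozenQueue SimplePool RemoteActor SimpleProxy object] + [FancyIndex FrozenQueue]
  take FrozenQueue:  [RemoteActor object] + [FrozenQueue SimplePool RemoteActor SimpleProxy object] + [FrozenQueue]
  take SimplePool:  [RemoteActor object] + [SimplePool RemoteActor SimpleProxy object]
  take RemoteActor:  [RemoteActor object] + [RemoteActor SimpleProxy object]
  take SimpleProxy:  [object] + [SimpleProxy object]
  take object:  [object] + [object]
MRO: FrozenStore FancyIndex FrozenQueue SimplePool RemoteActor SimpleProxy object
setup is defined in: RemoteActor, SimpleProxy. First along the MRO is RemoteActor.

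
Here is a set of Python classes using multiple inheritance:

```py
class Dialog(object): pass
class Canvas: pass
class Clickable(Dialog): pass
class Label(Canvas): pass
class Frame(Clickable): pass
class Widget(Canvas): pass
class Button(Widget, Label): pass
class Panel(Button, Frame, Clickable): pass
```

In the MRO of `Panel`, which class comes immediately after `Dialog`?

L[Panel] = Panel + merge(L[Button], L[Frame], L[Clickable], [Button Frame Clickable])
  take Button:  [Button Widget Label Canvas object] + [Frame Clickable Dialog object] + [Clickable Dialog object] + [Button Frame Clickable]
  take Widget:  [Widget Label Canvas object] + [Frame Clickable Dialog object] + [Clickable Dialog object] + [Frame Clickable]
  take Label:  [Label Canvas object] + [Frame Clickable Dialog object] + [Clickable Dialog object] + [Frame Clickable]
  take Canvas:  [Canvas object] + [Frame Clickable Dialog object] + [Clickable Dialog object] + [Frame Clickable]
  take Frame:  [object] + [Frame Clickable Dialog object] + [Clickable Dialog object] + [Frame Clickable]
  take Clickable:  [object] + [Clickable Dialog object] + [Clickable Dialog object] + [Clickable]
  take Dialog:  [object] + [Dialog object] + [Dialog object]
  take object:  [object] + [object] + [object]
MRO: Panel Button Widget Label Canvas Frame Clickable Dialog object
Dialog is at position 7; next is object.

object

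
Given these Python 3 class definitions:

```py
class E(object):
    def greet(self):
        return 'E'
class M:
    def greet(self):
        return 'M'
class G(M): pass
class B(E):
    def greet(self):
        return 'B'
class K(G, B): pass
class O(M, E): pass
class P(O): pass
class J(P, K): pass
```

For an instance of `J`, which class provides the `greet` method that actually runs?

M

L[J] = J + merge(L[P], L[K], [P K])
  take P:  [P O M E object] + [K G M B E object] + [P K]
  take O:  [O M E object] + [K G M B E object] + [K]
  take K:  [M E object] + [K G M B E object] + [K]
  take G:  [M E object] + [G M B E object]
  take M:  [M E object] + [M B E object]
  take B:  [E object] + [B E object]
  take E:  [E object] + [E object]
  take object:  [object] + [object]
MRO: J P O K G M B E object
greet is defined in: B, E, M. First along the MRO is M.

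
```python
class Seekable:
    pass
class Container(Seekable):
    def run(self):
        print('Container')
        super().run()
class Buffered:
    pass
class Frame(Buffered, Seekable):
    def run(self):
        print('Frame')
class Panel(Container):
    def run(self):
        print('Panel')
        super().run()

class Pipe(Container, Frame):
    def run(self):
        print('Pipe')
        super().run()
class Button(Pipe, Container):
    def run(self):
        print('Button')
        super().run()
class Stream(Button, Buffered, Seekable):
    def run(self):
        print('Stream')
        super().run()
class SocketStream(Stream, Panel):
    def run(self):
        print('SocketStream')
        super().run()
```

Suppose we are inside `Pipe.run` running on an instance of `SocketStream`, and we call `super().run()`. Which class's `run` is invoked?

L[SocketStream] = SocketStream + merge(L[Stream], L[Panel], [Stream Panel])
  take Stream:  [Stream Button Pipe Container Frame Buffered Seekable object] + [Panel Container Seekable object] + [Stream Panel]
  take Button:  [Button Pipe Container Frame Buffered Seekable object] + [Panel Container Seekable object] + [Panel]
  take Pipe:  [Pipe Container Frame Buffered Seekable object] + [Panel Container Seekable object] + [Panel]
  take Panel:  [Container Frame Buffered Seekable object] + [Panel Container Seekable object] + [Panel]
  take Container:  [Container Frame Buffered Seekable object] + [Container Seekable object]
  take Frame:  [Frame Buffered Seekable object] + [Seekable object]
  take Buffered:  [Buffered Seekable object] + [Seekable object]
  take Seekable:  [Seekable object] + [Seekable object]
  take object:  [object] + [object]
MRO: SocketStream Stream Button Pipe Panel Container Frame Buffered Seekable object
super() in Pipe.run on a SocketStream instance goes to the class after Pipe in SocketStream's MRO: Panel.

Panel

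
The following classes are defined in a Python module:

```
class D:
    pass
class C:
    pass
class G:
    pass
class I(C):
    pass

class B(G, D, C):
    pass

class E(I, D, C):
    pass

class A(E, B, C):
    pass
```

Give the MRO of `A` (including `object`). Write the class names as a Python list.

[A, E, I, B, G, D, C, object]

L[A] = A + merge(L[E], L[B], L[C], [E B C])
  take E:  [E I D C object] + [B G D C object] + [C object] + [E B C]
  take I:  [I D C object] + [B G D C object] + [C object] + [B C]
  take B:  [D C object] + [B G D C object] + [C object] + [B C]
  take G:  [D C object] + [G D C object] + [C object] + [C]
  take D:  [D C object] + [D C object] + [C object] + [C]
  take C:  [C object] + [C object] + [C object] + [C]
  take object:  [object] + [object] + [object]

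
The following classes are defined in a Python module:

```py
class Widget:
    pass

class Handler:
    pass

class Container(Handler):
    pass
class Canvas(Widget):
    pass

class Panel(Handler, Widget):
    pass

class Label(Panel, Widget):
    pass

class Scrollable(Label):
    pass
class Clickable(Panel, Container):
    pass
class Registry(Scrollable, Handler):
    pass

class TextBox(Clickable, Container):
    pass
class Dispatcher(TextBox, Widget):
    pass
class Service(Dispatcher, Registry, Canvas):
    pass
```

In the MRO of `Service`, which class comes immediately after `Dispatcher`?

L[Service] = Service + merge(L[Dispatcher], L[Registry], L[Canvas], [Dispatcher Registry Canvas])
  take Dispatcher:  [Dispatcher TextBox Clickable Panel Container Handler Widget object] + [Registry Scrollable Label Panel Handler Widget object] + [Canvas Widget object] + [Dispatcher Registry Canvas]
  take TextBox:  [TextBox Clickable Panel Container Handler Widget object] + [Registry Scrollable Label Panel Handler Widget object] + [Canvas Widget object] + [Registry Canvas]
  take Clickable:  [Clickable Panel Container Handler Widget object] + [Registry Scrollable Label Panel Handler Widget object] + [Canvas Widget object] + [Registry Canvas]
  take Registry:  [Panel Container Handler Widget object] + [Registry Scrollable Label Panel Handler Widget object] + [Canvas Widget object] + [Registry Canvas]
  take Scrollable:  [Panel Container Handler Widget object] + [Scrollable Label Panel Handler Widget object] + [Canvas Widget object] + [Canvas]
  take Label:  [Panel Container Handler Widget object] + [Label Panel Handler Widget object] + [Canvas Widget object] + [Canvas]
  take Panel:  [Panel Container Handler Widget object] + [Panel Handler Widget object] + [Canvas Widget object] + [Canvas]
  take Container:  [Container Handler Widget object] + [Handler Widget object] + [Canvas Widget object] + [Canvas]
  take Handler:  [Handler Widget object] + [Handler Widget object] + [Canvas Widget object] + [Canvas]
  take Canvas:  [Widget object] + [Widget object] + [Canvas Widget object] + [Canvas]
  take Widget:  [Widget object] + [Widget object] + [Widget object]
  take object:  [object] + [object] + [object]
MRO: Service Dispatcher TextBox Clickable Registry Scrollable Label Panel Container Handler Canvas Widget object
Dispatcher is at position 1; next is TextBox.

TextBox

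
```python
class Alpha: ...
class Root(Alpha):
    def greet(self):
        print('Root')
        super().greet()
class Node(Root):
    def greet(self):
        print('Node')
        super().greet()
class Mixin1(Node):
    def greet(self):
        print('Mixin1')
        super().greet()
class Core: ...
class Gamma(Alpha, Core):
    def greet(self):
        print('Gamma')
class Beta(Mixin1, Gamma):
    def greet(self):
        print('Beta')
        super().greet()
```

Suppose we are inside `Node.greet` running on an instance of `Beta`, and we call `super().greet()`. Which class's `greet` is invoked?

Root

L[Beta] = Beta + merge(L[Mixin1], L[Gamma], [Mixin1 Gamma])
  take Mixin1:  [Mixin1 Node Root Alpha object] + [Gamma Alpha Core object] + [Mixin1 Gamma]
  take Node:  [Node Root Alpha object] + [Gamma Alpha Core object] + [Gamma]
  take Root:  [Root Alpha object] + [Gamma Alpha Core object] + [Gamma]
  take Gamma:  [Alpha object] + [Gamma Alpha Core object] + [Gamma]
  take Alpha:  [Alpha object] + [Alpha Core object]
  take Core:  [object] + [Core object]
  take object:  [object] + [object]
MRO: Beta Mixin1 Node Root Gamma Alpha Core object
super() in Node.greet on a Beta instance goes to the class after Node in Beta's MRO: Root.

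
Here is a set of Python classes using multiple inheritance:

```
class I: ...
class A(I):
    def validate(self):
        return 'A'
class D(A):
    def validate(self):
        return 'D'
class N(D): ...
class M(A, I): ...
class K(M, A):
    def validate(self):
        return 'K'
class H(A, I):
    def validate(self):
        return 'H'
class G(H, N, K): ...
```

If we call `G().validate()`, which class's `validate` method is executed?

H

L[G] = G + merge(L[H], L[N], L[K], [H N K])
  take H:  [H A I object] + [N D A I object] + [K M A I object] + [H N K]
  take N:  [A I object] + [N D A I object] + [K M A I object] + [N K]
  take D:  [A I object] + [D A I object] + [K M A I object] + [K]
  take K:  [A I object] + [A I object] + [K M A I object] + [K]
  take M:  [A I object] + [A I object] + [M A I object]
  take A:  [A I object] + [A I object] + [A I object]
  take I:  [I object] + [I object] + [I object]
  take object:  [object] + [object] + [object]
MRO: G H N D K M A I object
validate is defined in: A, D, H, K. First along the MRO is H.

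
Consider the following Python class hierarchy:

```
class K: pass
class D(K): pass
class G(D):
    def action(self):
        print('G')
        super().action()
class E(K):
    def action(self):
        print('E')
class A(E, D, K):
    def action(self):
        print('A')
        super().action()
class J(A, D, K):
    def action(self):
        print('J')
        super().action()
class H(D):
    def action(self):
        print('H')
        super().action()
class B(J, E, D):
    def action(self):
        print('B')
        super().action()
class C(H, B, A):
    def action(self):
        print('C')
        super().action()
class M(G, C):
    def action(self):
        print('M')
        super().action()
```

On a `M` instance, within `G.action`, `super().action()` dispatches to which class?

L[M] = M + merge(L[G], L[C], [G C])
  take G:  [G D K object] + [C H B J A E D K object] + [G C]
  take C:  [D K object] + [C H B J A E D K object] + [C]
  take H:  [D K object] + [H B J A E D K object]
  take B:  [D K object] + [B J A E D K object]
  take J:  [D K object] + [J A E D K object]
  take A:  [D K object] + [A E D K object]
  take E:  [D K object] + [E D K object]
  take D:  [D K object] + [D K object]
  take K:  [K object] + [K object]
  take object:  [object] + [object]
MRO: M G C H B J A E D K object
super() in G.action on a M instance goes to the class after G in M's MRO: C.

C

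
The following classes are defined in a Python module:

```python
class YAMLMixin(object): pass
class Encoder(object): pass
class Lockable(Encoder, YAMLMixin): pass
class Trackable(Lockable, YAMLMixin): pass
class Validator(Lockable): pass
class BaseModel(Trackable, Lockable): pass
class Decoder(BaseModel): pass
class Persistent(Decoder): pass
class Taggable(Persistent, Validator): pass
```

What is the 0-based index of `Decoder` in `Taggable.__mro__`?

2

L[Taggable] = Taggable + merge(L[Persistent], L[Validator], [Persistent Validator])
  take Persistent:  [Persistent Decoder BaseModel Trackable Lockable Encoder YAMLMixin object] + [Validator Lockable Encoder YAMLMixin object] + [Persistent Validator]
  take Decoder:  [Decoder BaseModel Trackable Lockable Encoder YAMLMixin object] + [Validator Lockable Encoder YAMLMixin object] + [Validator]
  take BaseModel:  [BaseModel Trackable Lockable Encoder YAMLMixin object] + [Validator Lockable Encoder YAMLMixin object] + [Validator]
  take Trackable:  [Trackable Lockable Encoder YAMLMixin object] + [Validator Lockable Encoder YAMLMixin object] + [Validator]
  take Validator:  [Lockable Encoder YAMLMixin object] + [Validator Lockable Encoder YAMLMixin object] + [Validator]
  take Lockable:  [Lockable Encoder YAMLMixin object] + [Lockable Encoder YAMLMixin object]
  take Encoder:  [Encoder YAMLMixin object] + [Encoder YAMLMixin object]
  take YAMLMixin:  [YAMLMixin object] + [YAMLMixin object]
  take object:  [object] + [object]
MRO: Taggable Persistent Decoder BaseModel Trackable Validator Lockable Encoder YAMLMixin object
Decoder sits at index 2.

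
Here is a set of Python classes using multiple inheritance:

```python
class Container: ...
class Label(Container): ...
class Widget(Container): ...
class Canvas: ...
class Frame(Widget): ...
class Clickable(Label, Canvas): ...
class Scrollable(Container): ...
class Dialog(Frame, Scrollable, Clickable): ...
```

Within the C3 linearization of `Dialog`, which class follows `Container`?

Canvas

L[Dialog] = Dialog + merge(L[Frame], L[Scrollable], L[Clickable], [Frame Scrollable Clickable])
  take Frame:  [Frame Widget Container object] + [Scrollable Container object] + [Clickable Label Container Canvas object] + [Frame Scrollable Clickable]
  take Widget:  [Widget Container object] + [Scrollable Container object] + [Clickable Label Container Canvas object] + [Scrollable Clickable]
  take Scrollable:  [Container object] + [Scrollable Container object] + [Clickable Label Container Canvas object] + [Scrollable Clickable]
  take Clickable:  [Container object] + [Container object] + [Clickable Label Container Canvas object] + [Clickable]
  take Label:  [Container object] + [Container object] + [Label Container Canvas object]
  take Container:  [Container object] + [Container object] + [Container Canvas object]
  take Canvas:  [object] + [object] + [Canvas object]
  take object:  [object] + [object] + [object]
MRO: Dialog Frame Widget Scrollable Clickable Label Container Canvas object
Container is at position 6; next is Canvas.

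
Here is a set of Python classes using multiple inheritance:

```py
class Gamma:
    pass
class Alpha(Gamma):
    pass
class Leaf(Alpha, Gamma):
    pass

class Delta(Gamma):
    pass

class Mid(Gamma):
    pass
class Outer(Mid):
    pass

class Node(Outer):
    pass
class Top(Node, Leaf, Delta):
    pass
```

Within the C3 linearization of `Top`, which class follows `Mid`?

Leaf

L[Top] = Top + merge(L[Node], L[Leaf], L[Delta], [Node Leaf Delta])
  take Node:  [Node Outer Mid Gamma object] + [Leaf Alpha Gamma object] + [Delta Gamma object] + [Node Leaf Delta]
  take Outer:  [Outer Mid Gamma object] + [Leaf Alpha Gamma object] + [Delta Gamma object] + [Leaf Delta]
  take Mid:  [Mid Gamma object] + [Leaf Alpha Gamma object] + [Delta Gamma object] + [Leaf Delta]
  take Leaf:  [Gamma object] + [Leaf Alpha Gamma object] + [Delta Gamma object] + [Leaf Delta]
  take Alpha:  [Gamma object] + [Alpha Gamma object] + [Delta Gamma object] + [Delta]
  take Delta:  [Gamma object] + [Gamma object] + [Delta Gamma object] + [Delta]
  take Gamma:  [Gamma object] + [Gamma object] + [Gamma object]
  take object:  [object] + [object] + [object]
MRO: Top Node Outer Mid Leaf Alpha Delta Gamma object
Mid is at position 3; next is Leaf.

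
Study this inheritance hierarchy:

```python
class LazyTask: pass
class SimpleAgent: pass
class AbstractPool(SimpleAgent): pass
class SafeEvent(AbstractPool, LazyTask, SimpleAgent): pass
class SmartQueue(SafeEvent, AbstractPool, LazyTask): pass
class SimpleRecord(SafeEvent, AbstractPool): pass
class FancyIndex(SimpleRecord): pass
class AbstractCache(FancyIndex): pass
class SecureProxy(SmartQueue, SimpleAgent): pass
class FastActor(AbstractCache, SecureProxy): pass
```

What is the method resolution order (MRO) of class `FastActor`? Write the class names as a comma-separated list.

FastActor, AbstractCache, FancyIndex, SimpleRecord, SecureProxy, SmartQueue, SafeEvent, AbstractPool, LazyTask, SimpleAgent, object

L[FastActor] = FastActor + merge(L[AbstractCache], L[SecureProxy], [AbstractCache SecureProxy])
  take AbstractCache:  [AbstractCache FancyIndex SimpleRecord SafeEvent AbstractPool LazyTask SimpleAgent object] + [SecureProxy SmartQueue SafeEvent AbstractPool LazyTask SimpleAgent object] + [AbstractCache SecureProxy]
  take FancyIndex:  [FancyIndex SimpleRecord SafeEvent AbstractPool LazyTask SimpleAgent object] + [SecureProxy SmartQueue SafeEvent AbstractPool LazyTask SimpleAgent object] + [SecureProxy]
  take SimpleRecord:  [SimpleRecord SafeEvent AbstractPool LazyTask SimpleAgent object] + [SecureProxy SmartQueue SafeEvent AbstractPool LazyTask SimpleAgent object] + [SecureProxy]
  take SecureProxy:  [SafeEvent AbstractPool LazyTask SimpleAgent object] + [SecureProxy SmartQueue SafeEvent AbstractPool LazyTask SimpleAgent object] + [SecureProxy]
  take SmartQueue:  [SafeEvent AbstractPool LazyTask SimpleAgent object] + [SmartQueue SafeEvent AbstractPool LazyTask SimpleAgent object]
  take SafeEvent:  [SafeEvent AbstractPool LazyTask SimpleAgent object] + [SafeEvent AbstractPool LazyTask SimpleAgent object]
  take AbstractPool:  [AbstractPool LazyTask SimpleAgent object] + [AbstractPool LazyTask SimpleAgent object]
  take LazyTask:  [LazyTask SimpleAgent object] + [LazyTask SimpleAgent object]
  take SimpleAgent:  [SimpleAgent object] + [SimpleAgent object]
  take object:  [object] + [object]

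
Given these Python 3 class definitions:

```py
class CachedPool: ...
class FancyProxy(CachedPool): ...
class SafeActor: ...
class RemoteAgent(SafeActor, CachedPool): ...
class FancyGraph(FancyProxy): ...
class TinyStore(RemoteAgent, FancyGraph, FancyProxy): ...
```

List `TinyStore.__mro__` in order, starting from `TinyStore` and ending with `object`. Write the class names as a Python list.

[TinyStore, RemoteAgent, SafeActor, FancyGraph, FancyProxy, CachedPool, object]

L[TinyStore] = TinyStore + merge(L[RemoteAgent], L[FancyGraph], L[FancyProxy], [RemoteAgent FancyGraph FancyProxy])
  take RemoteAgent:  [RemoteAgent SafeActor CachedPool object] + [FancyGraph FancyProxy CachedPool object] + [FancyProxy CachedPool object] + [RemoteAgent FancyGraph FancyProxy]
  take SafeActor:  [SafeActor CachedPool object] + [FancyGraph FancyProxy CachedPool object] + [FancyProxy CachedPool object] + [FancyGraph FancyProxy]
  take FancyGraph:  [CachedPool object] + [FancyGraph FancyProxy CachedPool object] + [FancyProxy CachedPool object] + [FancyGraph FancyProxy]
  take FancyProxy:  [CachedPool object] + [FancyProxy CachedPool object] + [FancyProxy CachedPool object] + [FancyProxy]
  take CachedPool:  [CachedPool object] + [CachedPool object] + [CachedPool object]
  take object:  [object] + [object] + [object]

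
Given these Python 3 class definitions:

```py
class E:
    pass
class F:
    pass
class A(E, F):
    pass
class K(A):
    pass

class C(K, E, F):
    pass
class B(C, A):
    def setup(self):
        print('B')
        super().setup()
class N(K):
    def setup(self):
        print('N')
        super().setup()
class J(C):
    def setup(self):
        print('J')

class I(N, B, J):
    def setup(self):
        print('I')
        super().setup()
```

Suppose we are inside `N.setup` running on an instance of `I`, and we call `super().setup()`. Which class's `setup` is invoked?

L[I] = I + merge(L[N], L[B], L[J], [N B J])
  take N:  [N K A E F object] + [B C K A E F object] + [J C K A E F object] + [N B J]
  take B:  [K A E F object] + [B C K A E F object] + [J C K A E F object] + [B J]
  take J:  [K A E F object] + [C K A E F object] + [J C K A E F object] + [J]
  take C:  [K A E F object] + [C K A E F object] + [C K A E F object]
  take K:  [K A E F object] + [K A E F object] + [K A E F object]
  take A:  [A E F object] + [A E F object] + [A E F object]
  take E:  [E F object] + [E F object] + [E F object]
  take F:  [F object] + [F object] + [F object]
  take object:  [object] + [object] + [object]
MRO: I N B J C K A E F object
super() in N.setup on a I instance goes to the class after N in I's MRO: B.

B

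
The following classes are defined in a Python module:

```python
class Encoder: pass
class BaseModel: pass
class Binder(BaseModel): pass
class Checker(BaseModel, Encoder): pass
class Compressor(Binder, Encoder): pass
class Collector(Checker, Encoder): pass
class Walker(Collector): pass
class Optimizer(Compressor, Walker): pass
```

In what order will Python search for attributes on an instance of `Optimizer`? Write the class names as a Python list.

L[Optimizer] = Optimizer + merge(L[Compressor], L[Walker], [Compressor Walker])
  take Compressor:  [Compressor Binder BaseModel Encoder object] + [Walker Collector Checker BaseModel Encoder object] + [Compressor Walker]
  take Binder:  [Binder BaseModel Encoder object] + [Walker Collector Checker BaseModel Encoder object] + [Walker]
  take Walker:  [BaseModel Encoder object] + [Walker Collector Checker BaseModel Encoder object] + [Walker]
  take Collector:  [BaseModel Encoder object] + [Collector Checker BaseModel Encoder object]
  take Checker:  [BaseModel Encoder object] + [Checker BaseModel Encoder object]
  take BaseModel:  [BaseModel Encoder object] + [BaseModel Encoder object]
  take Encoder:  [Encoder object] + [Encoder object]
  take object:  [object] + [object]

[Optimizer, Compressor, Binder, Walker, Collector, Checker, BaseModel, Encoder, object]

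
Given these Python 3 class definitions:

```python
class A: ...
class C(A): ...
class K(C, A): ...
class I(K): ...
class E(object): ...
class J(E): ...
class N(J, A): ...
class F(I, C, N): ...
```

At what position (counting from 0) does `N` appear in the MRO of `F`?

L[F] = F + merge(L[I], L[C], L[N], [I C N])
  take I:  [I K C A object] + [C A object] + [N J E A object] + [I C N]
  take K:  [K C A object] + [C A object] + [N J E A object] + [C N]
  take C:  [C A object] + [C A object] + [N J E A object] + [C N]
  take N:  [A object] + [A object] + [N J E A object] + [N]
  take J:  [A object] + [A object] + [J E A object]
  take E:  [A object] + [A object] + [E A object]
  take A:  [A object] + [A object] + [A object]
  take object:  [object] + [object] + [object]
MRO: F I K C N J E A object
N sits at index 4.

4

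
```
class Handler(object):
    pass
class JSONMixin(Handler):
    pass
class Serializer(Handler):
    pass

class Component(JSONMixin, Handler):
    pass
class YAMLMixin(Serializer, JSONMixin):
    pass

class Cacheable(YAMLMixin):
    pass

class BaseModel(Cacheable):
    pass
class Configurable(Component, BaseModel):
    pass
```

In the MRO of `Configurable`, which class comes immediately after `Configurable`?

Component

L[Configurable] = Configurable + merge(L[Component], L[BaseModel], [Component BaseModel])
  take Component:  [Component JSONMixin Handler object] + [BaseModel Cacheable YAMLMixin Serializer JSONMixin Handler object] + [Component BaseModel]
  take BaseModel:  [JSONMixin Handler object] + [BaseModel Cacheable YAMLMixin Serializer JSONMixin Handler object] + [BaseModel]
  take Cacheable:  [JSONMixin Handler object] + [Cacheable YAMLMixin Serializer JSONMixin Handler object]
  take YAMLMixin:  [JSONMixin Handler object] + [YAMLMixin Serializer JSONMixin Handler object]
  take Serializer:  [JSONMixin Handler object] + [Serializer JSONMixin Handler object]
  take JSONMixin:  [JSONMixin Handler object] + [JSONMixin Handler object]
  take Handler:  [Handler object] + [Handler object]
  take object:  [object] + [object]
MRO: Configurable Component BaseModel Cacheable YAMLMixin Serializer JSONMixin Handler object
Configurable is at position 0; next is Component.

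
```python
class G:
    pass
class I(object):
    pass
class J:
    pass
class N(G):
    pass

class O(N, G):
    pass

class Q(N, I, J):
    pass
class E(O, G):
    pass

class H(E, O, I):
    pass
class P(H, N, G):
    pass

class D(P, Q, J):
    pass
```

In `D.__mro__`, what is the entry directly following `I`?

L[D] = D + merge(L[P], L[Q], L[J], [P Q J])
  take P:  [P H E O N G I object] + [Q N G I J object] + [J object] + [P Q J]
  take H:  [H E O N G I object] + [Q N G I J object] + [J object] + [Q J]
  take E:  [E O N G I object] + [Q N G I J object] + [J object] + [Q J]
  take O:  [O N G I object] + [Q N G I J object] + [J object] + [Q J]
  take Q:  [N G I object] + [Q N G I J object] + [J object] + [Q J]
  take N:  [N G I object] + [N G I J object] + [J object] + [J]
  take G:  [G I object] + [G I J object] + [J object] + [J]
  take I:  [I object] + [I J object] + [J object] + [J]
  take J:  [object] + [J object] + [J object] + [J]
  take object:  [object] + [object] + [object]
MRO: D P H E O Q N G I J object
I is at position 8; next is J.

J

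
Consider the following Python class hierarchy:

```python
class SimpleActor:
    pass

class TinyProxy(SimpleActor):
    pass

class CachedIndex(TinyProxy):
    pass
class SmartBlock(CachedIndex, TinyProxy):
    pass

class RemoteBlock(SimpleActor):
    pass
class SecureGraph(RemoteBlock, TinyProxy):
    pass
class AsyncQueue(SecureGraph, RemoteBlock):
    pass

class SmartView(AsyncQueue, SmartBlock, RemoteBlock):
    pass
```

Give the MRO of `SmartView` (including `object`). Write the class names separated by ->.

SmartView -> AsyncQueue -> SecureGraph -> SmartBlock -> RemoteBlock -> CachedIndex -> TinyProxy -> SimpleActor -> object

L[SmartView] = SmartView + merge(L[AsyncQueue], L[SmartBlock], L[RemoteBlock], [AsyncQueue SmartBlock RemoteBlock])
  take AsyncQueue:  [AsyncQueue SecureGraph RemoteBlock TinyProxy SimpleActor object] + [SmartBlock CachedIndex TinyProxy SimpleActor object] + [RemoteBlock SimpleActor object] + [AsyncQueue SmartBlock RemoteBlock]
  take SecureGraph:  [SecureGraph RemoteBlock TinyProxy SimpleActor object] + [SmartBlock CachedIndex TinyProxy SimpleActor object] + [RemoteBlock SimpleActor object] + [SmartBlock RemoteBlock]
  take SmartBlock:  [RemoteBlock TinyProxy SimpleActor object] + [SmartBlock CachedIndex TinyProxy SimpleActor object] + [RemoteBlock SimpleActor object] + [SmartBlock RemoteBlock]
  take RemoteBlock:  [RemoteBlock TinyProxy SimpleActor object] + [CachedIndex TinyProxy SimpleActor object] + [RemoteBlock SimpleActor object] + [RemoteBlock]
  take CachedIndex:  [TinyProxy SimpleActor object] + [CachedIndex TinyProxy SimpleActor object] + [SimpleActor object]
  take TinyProxy:  [TinyProxy SimpleActor object] + [TinyProxy SimpleActor object] + [SimpleActor object]
  take SimpleActor:  [SimpleActor object] + [SimpleActor object] + [SimpleActor object]
  take object:  [object] + [object] + [object]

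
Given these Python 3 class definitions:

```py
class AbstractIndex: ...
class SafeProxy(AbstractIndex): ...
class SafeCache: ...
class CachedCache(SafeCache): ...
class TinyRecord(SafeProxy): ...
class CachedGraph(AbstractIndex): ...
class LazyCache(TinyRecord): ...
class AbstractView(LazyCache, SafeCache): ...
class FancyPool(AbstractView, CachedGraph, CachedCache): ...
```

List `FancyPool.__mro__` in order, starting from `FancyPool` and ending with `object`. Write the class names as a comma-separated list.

L[FancyPool] = FancyPool + merge(L[AbstractView], L[CachedGraph], L[CachedCache], [AbstractView CachedGraph CachedCache])
  take AbstractView:  [AbstractView LazyCache TinyRecord SafeProxy AbstractIndex SafeCache object] + [CachedGraph AbstractIndex object] + [CachedCache SafeCache object] + [AbstractView CachedGraph CachedCache]
  take LazyCache:  [LazyCache TinyRecord SafeProxy AbstractIndex SafeCache object] + [CachedGraph AbstractIndex object] + [CachedCache SafeCache object] + [CachedGraph CachedCache]
  take TinyRecord:  [TinyRecord SafeProxy AbstractIndex SafeCache object] + [CachedGraph AbstractIndex object] + [CachedCache SafeCache object] + [CachedGraph CachedCache]
  take SafeProxy:  [SafeProxy AbstractIndex SafeCache object] + [CachedGraph AbstractIndex object] + [CachedCache SafeCache object] + [CachedGraph CachedCache]
  take CachedGraph:  [AbstractIndex SafeCache object] + [CachedGraph AbstractIndex object] + [CachedCache SafeCache object] + [CachedGraph CachedCache]
  take AbstractIndex:  [AbstractIndex SafeCache object] + [AbstractIndex object] + [CachedCache SafeCache object] + [CachedCache]
  take CachedCache:  [SafeCache object] + [object] + [CachedCache SafeCache object] + [CachedCache]
  take SafeCache:  [SafeCache object] + [object] + [SafeCache object]
  take object:  [object] + [object] + [object]

FancyPool, AbstractView, LazyCache, TinyRecord, SafeProxy, CachedGraph, AbstractIndex, CachedCache, SafeCache, object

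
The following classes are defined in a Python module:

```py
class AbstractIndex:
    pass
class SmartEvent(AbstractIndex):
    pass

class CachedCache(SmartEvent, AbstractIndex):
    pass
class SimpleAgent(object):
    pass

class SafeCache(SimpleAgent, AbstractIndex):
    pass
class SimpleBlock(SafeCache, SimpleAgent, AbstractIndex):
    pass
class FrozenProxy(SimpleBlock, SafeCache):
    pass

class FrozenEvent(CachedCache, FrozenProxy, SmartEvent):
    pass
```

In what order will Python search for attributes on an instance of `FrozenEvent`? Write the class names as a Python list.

[FrozenEvent, CachedCache, FrozenProxy, SmartEvent, SimpleBlock, SafeCache, SimpleAgent, AbstractIndex, object]

L[FrozenEvent] = FrozenEvent + merge(L[CachedCache], L[FrozenProxy], L[SmartEvent], [CachedCache FrozenProxy SmartEvent])
  take CachedCache:  [CachedCache SmartEvent AbstractIndex object] + [FrozenProxy SimpleBlock SafeCache SimpleAgent AbstractIndex object] + [SmartEvent AbstractIndex object] + [CachedCache FrozenProxy SmartEvent]
  take FrozenProxy:  [SmartEvent AbstractIndex object] + [FrozenProxy SimpleBlock SafeCache SimpleAgent AbstractIndex object] + [SmartEvent AbstractIndex object] + [FrozenProxy SmartEvent]
  take SmartEvent:  [SmartEvent AbstractIndex object] + [SimpleBlock SafeCache SimpleAgent AbstractIndex object] + [SmartEvent AbstractIndex object] + [SmartEvent]
  take SimpleBlock:  [AbstractIndex object] + [SimpleBlock SafeCache SimpleAgent AbstractIndex object] + [AbstractIndex object]
  take SafeCache:  [AbstractIndex object] + [SafeCache SimpleAgent AbstractIndex object] + [AbstractIndex object]
  take SimpleAgent:  [AbstractIndex object] + [SimpleAgent AbstractIndex object] + [AbstractIndex object]
  take AbstractIndex:  [AbstractIndex object] + [AbstractIndex object] + [AbstractIndex object]
  take object:  [object] + [object] + [object]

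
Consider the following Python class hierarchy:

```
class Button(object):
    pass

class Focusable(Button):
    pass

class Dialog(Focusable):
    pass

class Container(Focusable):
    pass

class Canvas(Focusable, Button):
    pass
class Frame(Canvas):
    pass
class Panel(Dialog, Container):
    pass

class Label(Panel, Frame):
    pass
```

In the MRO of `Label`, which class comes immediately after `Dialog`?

L[Label] = Label + merge(L[Panel], L[Frame], [Panel Frame])
  take Panel:  [Panel Dialog Container Focusable Button object] + [Frame Canvas Focusable Button object] + [Panel Frame]
  take Dialog:  [Dialog Container Focusable Button object] + [Frame Canvas Focusable Button object] + [Frame]
  take Container:  [Container Focusable Button object] + [Frame Canvas Focusable Button object] + [Frame]
  take Frame:  [Focusable Button object] + [Frame Canvas Focusable Button object] + [Frame]
  take Canvas:  [Focusable Button object] + [Canvas Focusable Button object]
  take Focusable:  [Focusable Button object] + [Focusable Button object]
  take Button:  [Button object] + [Button object]
  take object:  [object] + [object]
MRO: Label Panel Dialog Container Frame Canvas Focusable Button object
Dialog is at position 2; next is Container.

Container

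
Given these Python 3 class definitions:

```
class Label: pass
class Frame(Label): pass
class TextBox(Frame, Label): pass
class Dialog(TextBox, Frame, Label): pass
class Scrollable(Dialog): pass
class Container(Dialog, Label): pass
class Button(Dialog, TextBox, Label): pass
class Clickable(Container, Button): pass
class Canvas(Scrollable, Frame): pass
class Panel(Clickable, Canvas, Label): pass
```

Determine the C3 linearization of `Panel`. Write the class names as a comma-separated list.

L[Panel] = Panel + merge(L[Clickable], L[Canvas], L[Label], [Clickable Canvas Label])
  take Clickable:  [Clickable Container Button Dialog TextBox Frame Label object] + [Canvas Scrollable Dialog TextBox Frame Label object] + [Label object] + [Clickable Canvas Label]
  take Container:  [Container Button Dialog TextBox Frame Label object] + [Canvas Scrollable Dialog TextBox Frame Label object] + [Label object] + [Canvas Label]
  take Button:  [Button Dialog TextBox Frame Label object] + [Canvas Scrollable Dialog TextBox Frame Label object] + [Label object] + [Canvas Label]
  take Canvas:  [Dialog TextBox Frame Label object] + [Canvas Scrollable Dialog TextBox Frame Label object] + [Label object] + [Canvas Label]
  take Scrollable:  [Dialog TextBox Frame Label object] + [Scrollable Dialog TextBox Frame Label object] + [Label object] + [Label]
  take Dialog:  [Dialog TextBox Frame Label object] + [Dialog TextBox Frame Label object] + [Label object] + [Label]
  take TextBox:  [TextBox Frame Label object] + [TextBox Frame Label object] + [Label object] + [Label]
  take Frame:  [Frame Label object] + [Frame Label object] + [Label object] + [Label]
  take Label:  [Label object] + [Label object] + [Label object] + [Label]
  take object:  [object] + [object] + [object]

Panel, Clickable, Container, Button, Canvas, Scrollable, Dialog, TextBox, Frame, Label, object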